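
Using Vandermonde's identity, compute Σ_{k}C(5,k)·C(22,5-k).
80,730

Solution: = C(5+22,5) = C(27,5) = 80,730.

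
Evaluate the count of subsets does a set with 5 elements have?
Each element can be included or excluded: 2^5 = 32.

Answer: 32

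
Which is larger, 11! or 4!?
11!

Reasoning: 11!=39,916,800, 4!=24. 11! > 4!.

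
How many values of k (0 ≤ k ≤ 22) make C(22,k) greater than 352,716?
5

Explanation: Row 22 is unimodal and symmetric about k=22/2. C(22,8)=319,770 ≤ 352,716; C(22,9)=497,420 > 352,716; by symmetry C(22,k) > 352,716 for k = 9..13. That's 13 - 9 + 1 = 5 values.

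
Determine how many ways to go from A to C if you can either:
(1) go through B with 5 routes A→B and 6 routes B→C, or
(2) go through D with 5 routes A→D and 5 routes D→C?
55

Explanation: Route via B: 5×6=30. Route via D: 5×5=25. Total: 55.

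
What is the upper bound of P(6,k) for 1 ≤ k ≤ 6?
720

Explanation: P(6,k) increases in k, so maximum at k = 6: 6! = 720.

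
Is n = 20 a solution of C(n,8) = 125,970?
Yes

Reasoning: C(20,8) = 20·19·18·17·16·15·14·13/8! = 5,079,110,400/40,320 = 125,970, which equals 125,970.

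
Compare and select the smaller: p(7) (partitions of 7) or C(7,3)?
p(7)
Pentagonal recurrence p(n) = p(n−1) + p(n−2) − p(n−5) − p(n−7) + …: p(7) = p(6) + p(5) − p(2) − p(0) = 11 + 7 − 2 − 1 = 15; C(7,3) = 35.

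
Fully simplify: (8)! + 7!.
45,360

Explanation: (8)! + 7! = (8)·7! + 7! = (8+1)·7! = 9·7! = 45,360.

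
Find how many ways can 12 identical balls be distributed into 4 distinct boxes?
455

Working:
C(12+4-1, 4-1) = C(15, 3) = 455.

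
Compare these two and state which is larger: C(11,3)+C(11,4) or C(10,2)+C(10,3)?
C(11,3)+C(11,4)
First=495, Second=165.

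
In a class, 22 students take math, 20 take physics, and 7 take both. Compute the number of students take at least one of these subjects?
35
|A∪B| = |A|+|B|-|A∩B| = 22+20-7 = 35.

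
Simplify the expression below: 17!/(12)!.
742,560

Solution: This equals 17×16×...×13 = 742,560.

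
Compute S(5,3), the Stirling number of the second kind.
25

Using the Stirling recurrence: S(n,k) = k·S(n-1,k) + S(n-1,k-1)
S(5,3) = 3·S(4,3) + S(4,2)
         = 3·6 + 7
         = 18 + 7
         = 25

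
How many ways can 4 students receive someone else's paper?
9

Working:
Using D(n) = (n-1)[D(n-1) + D(n-2)]:
D(4) = (4-1) × [D(3) + D(2)]
      = 3 × [2 + 1]
      = 3 × 3
      = 9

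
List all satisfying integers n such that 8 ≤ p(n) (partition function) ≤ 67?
6, 7, 8, 9, 10, 11

Solution: Tabulating p(n) via p(n) = p(n−1) + p(n−2) − p(n−5) − p(n−7) + …: p(5)=7; p(6)=11; p(7)=15; p(8)=22; p(9)=30; p(10)=42; p(11)=56; p(12)=77. So valid n = 6, 7, 8, 9, 10, 11.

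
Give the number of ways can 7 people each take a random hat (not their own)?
Using D(n) = (n-1)[D(n-1) + D(n-2)]:
D(7) = (7-1) × [D(6) + D(5)]
      = 6 × [265 + 44]
      = 6 × 309
      = 1,854
Final answer: 1,854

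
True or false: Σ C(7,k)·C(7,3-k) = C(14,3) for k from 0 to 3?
True

Explanation: Vandermonde's identity gives C(14,3) = 364; RHS C(14,3) = 364.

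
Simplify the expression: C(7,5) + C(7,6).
28

Explanation: By Pascal's identity: C(8,6) = 28.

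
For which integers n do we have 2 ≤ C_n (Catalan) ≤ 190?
2, 3, 4, 5, 6

Reasoning: C_1=1; C_2=2; C_3=5; C_4=14; C_5=42; C_6=132; C_7=429. So valid n = 2, 3, 4, 5, 6.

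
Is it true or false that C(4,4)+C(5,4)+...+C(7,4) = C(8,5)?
Hockey stick identity gives Σ = C(8,5) = 56; RHS C(8,5) = 56.
Final answer: True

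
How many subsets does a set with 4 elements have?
16

Each element can be included or excluded: 2^4 = 16.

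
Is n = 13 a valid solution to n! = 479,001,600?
No
13! = 13·12! = 13·479,001,600 = 6,227,020,800, which does not equal 479,001,600.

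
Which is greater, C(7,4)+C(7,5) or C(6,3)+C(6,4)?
First=56, Second=35.

Answer: C(7,4)+C(7,5)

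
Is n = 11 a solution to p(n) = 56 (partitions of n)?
Yes

Pentagonal recurrence p(n) = p(n−1) + p(n−2) − p(n−5) − p(n−7) + …: p(11) = p(10) + p(9) − p(6) − p(4) = 42 + 30 − 11 − 5 = 56, which equals 56.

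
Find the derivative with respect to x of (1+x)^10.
10(1+x)^9

Working:
Using the power rule: d/dx (1+x)^10 = 10(1+x)^{9}.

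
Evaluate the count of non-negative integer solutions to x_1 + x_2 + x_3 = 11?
78

Reasoning: C(11+3-1, 3-1) = 78.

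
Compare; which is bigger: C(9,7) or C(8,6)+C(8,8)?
C(9,7)

Reasoning: C(9,7)=36; C(8,6)+C(8,8)=28+1=29.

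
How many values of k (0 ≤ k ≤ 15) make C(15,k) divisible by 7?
Checking C(15,k) mod 7 for k = 0..15: divisible at k = 2, 3, 4, 5, 6, 9, 10, 11, 12, 13. That's 10 values.

Answer: 10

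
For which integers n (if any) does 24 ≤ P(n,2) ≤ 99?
6, 7, 8, 9, 10

P(5,2)=20; P(6,2)=30; P(7,2)=42; P(8,2)=56; P(9,2)=72; P(10,2)=90; P(11,2)=110. So valid n = 6, 7, 8, 9, 10.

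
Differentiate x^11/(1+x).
(11x^10(1+x) - x^11)/(1+x)²

Working:
Quotient rule: [11x^{10}(1+x) - x^11]/(1+x)².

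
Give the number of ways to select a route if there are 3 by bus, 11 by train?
By the addition principle: 3 + 11 = 14.

Answer: 14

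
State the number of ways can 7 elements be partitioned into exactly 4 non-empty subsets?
This equals S(7,4), the Stirling number of the 2nd kind.
Using the Stirling recurrence: S(n,k) = k·S(n-1,k) + S(n-1,k-1)
S(7,4) = 4·S(6,4) + S(6,3)
         = 4·65 + 90
         = 260 + 90
         = 350

Answer: 350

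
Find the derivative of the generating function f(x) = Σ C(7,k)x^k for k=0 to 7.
Σ k·C(7,k)x^(k-1) for k=1 to 7

Solution: Term-by-term differentiation gives Σ k·C(7,k)x^{k-1} for k=1 to 7.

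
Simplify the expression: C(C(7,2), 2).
C(7,2) = 21, then C(21, 2) = 210.
Final answer: 210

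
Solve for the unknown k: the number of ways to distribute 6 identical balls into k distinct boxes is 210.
5
Stars and bars: the count is C(6+k−1, k−1), increasing in k. k=3: C(8,2) = 28, k=4: C(9,3) = 84, k=5: C(10,4) = 210 ✓. So k = 5.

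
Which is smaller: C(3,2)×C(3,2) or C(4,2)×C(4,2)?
C(3,2)×C(3,2)

Reasoning: C(3,2)×C(3,2)=9, C(4,2)×C(4,2)=36.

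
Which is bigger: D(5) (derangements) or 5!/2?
5!/2

Reasoning: D(5) = (5-1)·[D(4) + D(3)] = 4·[9 + 2] = 44; 5!/2 = 120/2 = 60.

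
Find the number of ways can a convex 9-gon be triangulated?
429

Explanation: Using the Catalan number formula: C_n = C(2n, n) / (n+1)
C_7 = C(14, 7) / (7+1)
     = 3432 / 8
     = 429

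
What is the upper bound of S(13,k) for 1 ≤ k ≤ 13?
9,321,312

Reasoning: Row S(13,k) for k = 1..13 (via S(n,k) = k·S(n−1,k) + S(n−1,k−1)): 1, 4,095, 261,625, 2,532,530, 7,508,501, 9,321,312, 5,715,424, 1,899,612, 359,502, 39,325, 2,431, 78, 1. The row is unimodal; maximum at k = 6: 9,321,312.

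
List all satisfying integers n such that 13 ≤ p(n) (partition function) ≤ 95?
7, 8, 9, 10, 11, 12
Tabulating p(n) via p(n) = p(n−1) + p(n−2) − p(n−5) − p(n−7) + …: p(6)=11; p(7)=15; p(8)=22; p(9)=30; p(10)=42; p(11)=56; p(12)=77; p(13)=101. So valid n = 7, 8, 9, 10, 11, 12.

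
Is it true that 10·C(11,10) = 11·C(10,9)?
True
Absorption identity k·C(n,k) = n·C(n-1,k-1). LHS = 10·11 = 110; RHS = 11·10 = 110.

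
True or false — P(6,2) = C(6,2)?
False

Reasoning: P(6,2) = 30 but C(6,2) = 15; they differ by a factor of 2! = 2, so the statement does not hold.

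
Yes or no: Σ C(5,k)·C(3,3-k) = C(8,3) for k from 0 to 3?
Vandermonde's identity gives C(8,3) = 56; RHS C(8,3) = 56.

Answer: Yes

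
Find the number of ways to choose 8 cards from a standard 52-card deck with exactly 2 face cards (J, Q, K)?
12 face cards and 40 non-face cards: C(12,2) × C(40,6) = 66 × 3,838,380 = 253,333,080.

Answer: 253,333,080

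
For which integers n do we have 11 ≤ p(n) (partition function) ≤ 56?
Tabulating p(n) via p(n) = p(n−1) + p(n−2) − p(n−5) − p(n−7) + …: p(5)=7; p(6)=11; p(7)=15; p(8)=22; p(9)=30; p(10)=42; p(11)=56; p(12)=77. So valid n = 6, 7, 8, 9, 10, 11.

Answer: 6, 7, 8, 9, 10, 11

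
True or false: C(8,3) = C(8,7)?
False

C(8,3) = 56 but C(8,7) = 8; symmetry gives C(8,3) = C(8,5), not C(8,7).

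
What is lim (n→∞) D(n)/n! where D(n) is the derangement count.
1/e

Solution: D(n)/n! → 1/e ≈ 0.3679 as n → ∞.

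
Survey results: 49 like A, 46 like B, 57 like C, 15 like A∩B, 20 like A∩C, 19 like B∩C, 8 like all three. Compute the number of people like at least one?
106

|A∪B∪C| = 49+46+57-15-20-19+8 = 106.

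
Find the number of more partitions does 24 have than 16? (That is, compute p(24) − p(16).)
1,344

Working:
Pentagonal recurrence p(n) = p(n−1) + p(n−2) − p(n−5) − p(n−7) + …: p(24) = p(23) + p(22) − p(19) − p(17) + p(12) + p(9) − p(2) = 1,255 + 1,002 − 490 − 297 + 77 + 30 − 2 = 1,575.
p(16) = p(15) + p(14) − p(11) − p(9) + p(4) + p(1) = 176 + 135 − 56 − 30 + 5 + 1 = 231.
Difference = 1,575 − 231 = 1,344.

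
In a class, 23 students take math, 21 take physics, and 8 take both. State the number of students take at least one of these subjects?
|A∪B| = |A|+|B|-|A∩B| = 23+21-8 = 36.

Answer: 36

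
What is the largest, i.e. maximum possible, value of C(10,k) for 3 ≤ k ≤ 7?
252
C(10,k) is maximised at the centre of the row: C(10,5) = 252.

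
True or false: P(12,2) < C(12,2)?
P(12,2) = 132 and C(12,2) = 66; P(n,r) = r! × C(n,r) so P > C whenever r ≥ 2.

Answer: False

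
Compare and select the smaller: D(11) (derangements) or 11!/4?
11!/4
D(11) = (11-1)·[D(10) + D(9)] = 10·[1,334,961 + 133,496] = 14,684,570; 11!/4 = 39,916,800/4 = 9,979,200.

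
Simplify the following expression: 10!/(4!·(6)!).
210

Working:
This is C(10,4) = 210.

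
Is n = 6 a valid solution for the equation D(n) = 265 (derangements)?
D(6) = (6-1)·[D(5) + D(4)] = 5·[44 + 9] = 265, which equals 265.

Answer: Yes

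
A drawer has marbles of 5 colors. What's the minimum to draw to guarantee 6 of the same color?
26

Reasoning: Worst case: 5 of each = 25. One more: 26.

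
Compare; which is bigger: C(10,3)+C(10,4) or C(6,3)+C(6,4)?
First=330, Second=35.
Final answer: C(10,3)+C(10,4)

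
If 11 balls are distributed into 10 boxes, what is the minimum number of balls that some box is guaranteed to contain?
2

Explanation: Pigeonhole: ⌈11/10⌉ = 2.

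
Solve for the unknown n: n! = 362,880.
9
n! is strictly increasing. 7! = 5,040, 8! = 40,320, 9! = 362,880 ✓. So n = 9.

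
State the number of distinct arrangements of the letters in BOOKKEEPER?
Word has 10 letters (B=1, O=2, K=2, E=3, P=1, R=1). Arrangements: 10!/Π(k!) = 151,200.
Final answer: 151,200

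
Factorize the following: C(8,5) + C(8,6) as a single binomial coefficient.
C(9,6)
By Pascal's identity: C(8,5) + C(8,6) = C(9,6) = 84.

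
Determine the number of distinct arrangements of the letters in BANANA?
Word has 6 letters (B=1, A=3, N=2). Arrangements: 6!/Π(k!) = 60.
Final answer: 60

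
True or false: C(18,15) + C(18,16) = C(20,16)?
False
Pascal's identity gives C(19,16) = 969, whereas C(20,16) = 4,845.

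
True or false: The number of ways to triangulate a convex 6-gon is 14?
True

Explanation: Triangulations of a convex 6-gon are counted by the Catalan number C_4: C_4 = C(8,4)/(4+1) = 70/5 = 14.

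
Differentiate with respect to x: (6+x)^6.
6(6+x)^5

Solution: Using the power rule: d/dx (6+x)^6 = 6(6+x)^{5}.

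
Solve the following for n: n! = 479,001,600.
12

Reasoning: n! is strictly increasing. 10! = 3,628,800, 11! = 39,916,800, 12! = 479,001,600 ✓. So n = 12.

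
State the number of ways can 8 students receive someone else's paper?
14,833

Reasoning: Using D(n) = (n-1)[D(n-1) + D(n-2)]:
D(8) = (8-1) × [D(7) + D(6)]
      = 7 × [1854 + 265]
      = 7 × 2119
      = 14,833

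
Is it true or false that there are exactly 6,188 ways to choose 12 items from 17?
True

Solution: C(17,12) = 6,188.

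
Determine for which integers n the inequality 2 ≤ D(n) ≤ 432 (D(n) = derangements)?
3, 4, 5, 6

Solution: Using D(n) = (n−1)[D(n−1) + D(n−2)] with D(1)=0, D(2)=1: D(2)=1; D(3)=2; D(4)=9; D(5)=44; D(6)=265; D(7)=1,854. So valid n = 3, 4, 5, 6.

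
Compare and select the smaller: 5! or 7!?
5!=120, 7!=5,040. 7! > 5!.
Final answer: 5!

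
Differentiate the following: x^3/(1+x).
Quotient rule: [3x^{2}(1+x) - x^3]/(1+x)².
Final answer: (3x^2(1+x) - x^3)/(1+x)²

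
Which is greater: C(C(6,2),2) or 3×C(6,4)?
C(C(6,2),2)

Reasoning: C(C(6,2),2)=105, 3×C(6,4)=45.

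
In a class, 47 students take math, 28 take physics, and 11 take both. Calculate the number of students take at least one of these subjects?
64

Reasoning: |A∪B| = |A|+|B|-|A∩B| = 47+28-11 = 64.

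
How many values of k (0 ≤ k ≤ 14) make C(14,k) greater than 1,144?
Row 14 is unimodal and symmetric about k=14/2. C(14,4)=1,001 ≤ 1,144; C(14,5)=2,002 > 1,144; by symmetry C(14,k) > 1,144 for k = 5..9. That's 9 - 5 + 1 = 5 values.
Final answer: 5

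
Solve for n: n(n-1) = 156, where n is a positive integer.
13

Working:
n² − n − 156 = 0, so n = (1 ± √(1 + 4·156))/2 = (1 ± √625)/2 = (1 ± 25)/2, i.e. n = 13 or n = -12. Taking the positive root, n = 13 (check: 13×12 = 156).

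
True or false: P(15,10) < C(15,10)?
P(15,10) = 10,897,286,400 and C(15,10) = 3,003; P(n,r) = r! × C(n,r) so P > C whenever r ≥ 2.

Answer: False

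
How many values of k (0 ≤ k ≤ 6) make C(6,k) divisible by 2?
3

Reasoning: Checking C(6,k) mod 2 for k = 0..6: divisible at k = 1, 3, 5. That's 3 values.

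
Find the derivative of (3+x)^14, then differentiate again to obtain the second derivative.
182(3+x)^12

Working:
First derivative: 14(3+x)^{13}. Second derivative: 14·13·(3+x)^{12} = 182(3+x)^{12}.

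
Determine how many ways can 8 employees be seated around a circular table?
Circular arrangements: (8-1)! = 5,040.
Final answer: 5,040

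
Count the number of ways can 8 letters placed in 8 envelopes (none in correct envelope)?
Using D(n) = (n-1)[D(n-1) + D(n-2)]:
D(8) = (8-1) × [D(7) + D(6)]
      = 7 × [1854 + 265]
      = 7 × 2119
      = 14,833
Final answer: 14,833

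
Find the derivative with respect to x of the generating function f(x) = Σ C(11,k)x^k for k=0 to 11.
Σ k·C(11,k)x^(k-1) for k=1 to 11

Reasoning: Term-by-term differentiation gives Σ k·C(11,k)x^{k-1} for k=1 to 11.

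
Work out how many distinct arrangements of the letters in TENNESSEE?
Word has 9 letters (T=1, E=4, N=2, S=2). Arrangements: 9!/Π(k!) = 3,780.

Answer: 3,780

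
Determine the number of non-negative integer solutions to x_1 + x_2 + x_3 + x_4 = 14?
680
C(14+4-1, 4-1) = 680.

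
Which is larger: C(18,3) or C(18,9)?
C(18,9)
C(18,3)=816, C(18,9)=48,620.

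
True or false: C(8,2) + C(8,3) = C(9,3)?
True

Reasoning: Pascal's identity C(n,k) + C(n,k+1) = C(n+1,k+1): 28 + 56 = 84 = C(9,3).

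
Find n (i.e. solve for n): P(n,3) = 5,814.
19

Working:
P(n,3) = n(n−1)(n−2) is increasing in n; n(n−1)(n−2) ≈ (n−1)^3 = 5,814 gives n ≈ 19.0. Check: P(17,3) = 4,080, P(18,3) = 4,896, P(19,3) = 5,814 ✓. So n = 19.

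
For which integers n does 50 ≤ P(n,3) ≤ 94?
5

P(4,3)=24; P(5,3)=60; P(6,3)=120. So valid n = 5.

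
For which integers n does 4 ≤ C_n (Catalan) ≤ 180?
3, 4, 5, 6

Reasoning: C_2=2; C_3=5; C_4=14; C_5=42; C_6=132; C_7=429. So valid n = 3, 4, 5, 6.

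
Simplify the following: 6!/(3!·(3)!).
20

Working:
This is C(6,3) = 20.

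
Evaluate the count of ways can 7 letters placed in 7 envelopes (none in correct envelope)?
Using D(n) = (n-1)[D(n-1) + D(n-2)]:
D(7) = (7-1) × [D(6) + D(5)]
      = 6 × [265 + 44]
      = 6 × 309
      = 1,854
Final answer: 1,854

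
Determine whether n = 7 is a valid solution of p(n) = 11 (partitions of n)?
No

Solution: Pentagonal recurrence p(n) = p(n−1) + p(n−2) − p(n−5) − p(n−7) + …: p(7) = p(6) + p(5) − p(2) − p(0) = 11 + 7 − 2 − 1 = 15, which does not equal 11.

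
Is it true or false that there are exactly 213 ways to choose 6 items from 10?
False

C(10,6) = 210 ≠ 213.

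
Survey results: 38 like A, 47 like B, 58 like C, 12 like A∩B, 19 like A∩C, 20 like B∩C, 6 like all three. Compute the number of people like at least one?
98
|A∪B∪C| = 38+47+58-12-19-20+6 = 98.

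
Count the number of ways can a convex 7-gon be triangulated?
42

Using the Catalan number formula: C_n = C(2n, n) / (n+1)
C_5 = C(10, 5) / (5+1)
     = 252 / 6
     = 42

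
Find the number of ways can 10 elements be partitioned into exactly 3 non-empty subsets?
9,330

Reasoning: This equals S(10,3), the Stirling number of the 2nd kind.
Using the Stirling recurrence: S(n,k) = k·S(n-1,k) + S(n-1,k-1)
S(10,3) = 3·S(9,3) + S(9,2)
         = 3·3025 + 255
         = 9075 + 255
         = 9,330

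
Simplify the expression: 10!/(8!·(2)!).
45

Solution: This is C(10,8) = 45.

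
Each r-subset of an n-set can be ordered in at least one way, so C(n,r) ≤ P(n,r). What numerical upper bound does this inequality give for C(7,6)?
5,040

P(7,6) = 7·6·5·4·3·2 = 5,040, so C(7,6) ≤ 5,040. (The bound is loose by a factor of 6! = 720: C(7,6) = 5,040/720 = 7.)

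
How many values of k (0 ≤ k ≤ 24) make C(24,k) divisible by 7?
9

Checking C(24,k) mod 7 for k = 0..24: divisible at k = 4, 5, 6, 11, 12, 13, 18, 19, 20. That's 9 values.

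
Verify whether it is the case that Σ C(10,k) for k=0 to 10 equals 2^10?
True

Solution: Binomial theorem: Σ C(10,k) = (1+1)^10 = 2^10 = 1,024; RHS 2^10 = 1,024.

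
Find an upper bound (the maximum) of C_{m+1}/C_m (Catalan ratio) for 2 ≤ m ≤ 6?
13/4

Solution: C_{m+1}/C_m = 2(2m+1)/(m+2), which increases with m. Maximum at m = 6: 2·13/8 = 13/4.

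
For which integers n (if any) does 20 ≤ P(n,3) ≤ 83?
4, 5

Solution: P(3,3)=6; P(4,3)=24; P(5,3)=60; P(6,3)=120. So valid n = 4, 5.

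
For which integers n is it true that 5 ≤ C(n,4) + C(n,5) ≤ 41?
C(4,4)+C(4,5)=1; C(5,4)+C(5,5)=6; C(6,4)+C(6,5)=21; C(7,4)+C(7,5)=56. So valid n = 5, 6.
Final answer: 5, 6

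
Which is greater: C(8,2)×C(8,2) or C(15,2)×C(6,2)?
C(15,2)×C(6,2)

Working:
C(8,2)×C(8,2)=784, C(15,2)×C(6,2)=1,575.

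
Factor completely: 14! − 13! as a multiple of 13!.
13 × 13! = 80,951,270,400

Solution: 14! − 13! = 14·13! − 13! = (14 − 1)·13! = 13 × 13! = 80,951,270,400.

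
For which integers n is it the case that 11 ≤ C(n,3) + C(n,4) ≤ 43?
5, 6

Working:
C(4,3)+C(4,4)=5; C(5,3)+C(5,4)=15; C(6,3)+C(6,4)=35; C(7,3)+C(7,4)=70. So valid n = 5, 6.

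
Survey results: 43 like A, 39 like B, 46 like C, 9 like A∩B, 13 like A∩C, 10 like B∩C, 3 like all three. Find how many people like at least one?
99

Explanation: |A∪B∪C| = 43+39+46-9-13-10+3 = 99.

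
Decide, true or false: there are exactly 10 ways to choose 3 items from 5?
True
C(5,3) = 10.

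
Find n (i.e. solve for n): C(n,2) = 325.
26

C(n,2) = n(n−1)/2! is increasing in n, and n(n−1) = 2!·325 = 650 ≈ (n−0.5)^2 gives n ≈ 26.0. Check: C(24,2) = 276, C(25,2) = 300, C(26,2) = 325 ✓. So n = 26.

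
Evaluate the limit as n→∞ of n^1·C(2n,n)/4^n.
∞

Solution: C(2n,n) ~ 4^n/√(πn), so n^1·C(2n,n)/4^n ~ n^(1 − 1/2)/√π → ∞.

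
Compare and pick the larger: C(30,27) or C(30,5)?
C(30,5)

Working:
C(30,27)=4,060, C(30,5)=142,506.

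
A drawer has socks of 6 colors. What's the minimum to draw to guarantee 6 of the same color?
31

Working:
Worst case: 5 of each = 30. One more: 31.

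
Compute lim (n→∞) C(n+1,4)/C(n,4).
1

Solution: Both numerator and denominator grow as n^4/4! for large n, so the ratio → 1.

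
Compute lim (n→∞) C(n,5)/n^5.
1/120

Solution: C(n,5) ≈ n^5/5! for large n. Limit = 1/5! = 1/120.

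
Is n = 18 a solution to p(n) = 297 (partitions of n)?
No

Pentagonal recurrence p(n) = p(n−1) + p(n−2) − p(n−5) − p(n−7) + …: p(18) = p(17) + p(16) − p(13) − p(11) + p(6) + p(3) = 297 + 231 − 101 − 56 + 11 + 3 = 385, which does not equal 297.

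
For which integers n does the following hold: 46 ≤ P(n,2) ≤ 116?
8, 9, 10, 11

Solution: P(7,2)=42; P(8,2)=56; P(9,2)=72; P(10,2)=90; P(11,2)=110; P(12,2)=132. So valid n = 8, 9, 10, 11.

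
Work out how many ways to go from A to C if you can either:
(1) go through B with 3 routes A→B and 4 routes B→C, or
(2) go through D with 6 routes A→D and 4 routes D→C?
36
Route via B: 3×4=12. Route via D: 6×4=24. Total: 36.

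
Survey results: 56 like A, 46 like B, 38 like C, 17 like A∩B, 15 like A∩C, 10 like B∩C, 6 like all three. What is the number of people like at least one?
|A∪B∪C| = 56+46+38-17-15-10+6 = 104.

Answer: 104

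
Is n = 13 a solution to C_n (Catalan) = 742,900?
Yes

Explanation: C_13 = C(26,13)/(13+1) = 10,400,600/14 = 742,900, which equals 742,900.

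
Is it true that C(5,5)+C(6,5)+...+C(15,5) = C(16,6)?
True

Reasoning: Hockey stick identity gives Σ = C(16,6) = 8,008; RHS C(16,6) = 8,008.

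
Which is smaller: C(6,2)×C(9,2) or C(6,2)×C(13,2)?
C(6,2)×C(9,2)=540, C(6,2)×C(13,2)=1,170.
Final answer: C(6,2)×C(9,2)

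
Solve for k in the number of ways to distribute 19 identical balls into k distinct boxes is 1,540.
4

Reasoning: Stars and bars: the count is C(19+k−1, k−1), increasing in k. k=2: C(20,1) = 20, k=3: C(21,2) = 210, k=4: C(22,3) = 1,540 ✓. So k = 4.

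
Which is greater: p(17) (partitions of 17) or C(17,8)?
C(17,8)

Working:
Pentagonal recurrence p(n) = p(n−1) + p(n−2) − p(n−5) − p(n−7) + …: p(17) = p(16) + p(15) − p(12) − p(10) + p(5) + p(2) = 231 + 176 − 77 − 42 + 7 + 2 = 297; C(17,8) = 24,310.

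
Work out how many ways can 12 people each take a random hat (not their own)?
176,214,841

Using D(n) = (n-1)[D(n-1) + D(n-2)]:
D(12) = (12-1) × [D(11) + D(10)]
      = 11 × [14684570 + 1334961]
      = 11 × 16019531
      = 176,214,841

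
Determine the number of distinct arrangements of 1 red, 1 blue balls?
Multinomial: 2!/(1! × 1!) = 2.

Answer: 2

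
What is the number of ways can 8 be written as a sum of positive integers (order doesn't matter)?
Pentagonal recurrence p(n) = p(n−1) + p(n−2) − p(n−5) − p(n−7) + …: p(8) = p(7) + p(6) − p(3) − p(1) = 15 + 11 − 3 − 1 = 22.
Final answer: 22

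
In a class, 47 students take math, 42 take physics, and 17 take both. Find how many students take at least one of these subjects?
72

Working:
|A∪B| = |A|+|B|-|A∩B| = 47+42-17 = 72.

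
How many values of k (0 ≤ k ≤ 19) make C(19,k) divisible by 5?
0

Explanation: Checking C(19,k) mod 5 for k = 0..19: none are divisible by 5. Count = 0.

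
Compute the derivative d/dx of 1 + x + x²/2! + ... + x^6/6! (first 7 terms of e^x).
1 + x + x²/2! + ... + x^5/5!

Solution: Differentiating term by term gives the first 6 terms of e^x.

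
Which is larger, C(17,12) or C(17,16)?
C(17,12)

Reasoning: C(17,12)=6,188, C(17,16)=17.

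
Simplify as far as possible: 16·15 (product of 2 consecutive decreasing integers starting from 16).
240

This is P(16,2) = 16!/(14)! = 240.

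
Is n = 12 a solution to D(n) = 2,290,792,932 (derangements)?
D(12) = (12-1)·[D(11) + D(10)] = 11·[14,684,570 + 1,334,961] = 176,214,841, which does not equal 2,290,792,932.
Final answer: No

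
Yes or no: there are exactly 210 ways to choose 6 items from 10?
C(10,6) = 210.
Final answer: Yes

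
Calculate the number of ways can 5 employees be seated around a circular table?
24

Explanation: Circular arrangements: (5-1)! = 24.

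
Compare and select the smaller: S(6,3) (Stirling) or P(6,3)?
S(6,3)

S(6,3) = 3·S(5,3) + S(5,2) = 3·25 + 15 = 90; P(6,3) = 120.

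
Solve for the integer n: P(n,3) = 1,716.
13
P(n,3) = n(n−1)(n−2) is increasing in n; n(n−1)(n−2) ≈ (n−1)^3 = 1,716 gives n ≈ 13.0. Check: P(11,3) = 990, P(12,3) = 1,320, P(13,3) = 1,716 ✓. So n = 13.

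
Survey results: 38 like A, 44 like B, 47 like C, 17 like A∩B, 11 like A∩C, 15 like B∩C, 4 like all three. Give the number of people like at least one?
90

Reasoning: |A∪B∪C| = 38+44+47-17-11-15+4 = 90.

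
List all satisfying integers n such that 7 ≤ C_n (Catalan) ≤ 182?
C_3=5; C_4=14; C_5=42; C_6=132; C_7=429. So valid n = 4, 5, 6.
Final answer: 4, 5, 6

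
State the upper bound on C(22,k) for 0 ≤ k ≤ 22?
Maximum at k = 11: C(22,11) = 705,432.

Answer: 705,432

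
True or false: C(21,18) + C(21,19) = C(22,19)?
True

Pascal's identity C(n,k) + C(n,k+1) = C(n+1,k+1): 1,330 + 210 = 1,540 = C(22,19).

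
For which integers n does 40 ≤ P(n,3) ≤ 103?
5

Solution: P(4,3)=24; P(5,3)=60; P(6,3)=120. So valid n = 5.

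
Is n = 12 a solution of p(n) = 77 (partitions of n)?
Pentagonal recurrence p(n) = p(n−1) + p(n−2) − p(n−5) − p(n−7) + …: p(12) = p(11) + p(10) − p(7) − p(5) + p(0) = 56 + 42 − 15 − 7 + 1 = 77, which equals 77.
Final answer: Yes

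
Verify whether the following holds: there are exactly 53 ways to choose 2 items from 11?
False

Working:
C(11,2) = 55 ≠ 53.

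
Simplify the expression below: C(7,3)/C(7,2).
5/3

Reasoning: C(n,k+1)/C(n,k) = (n−k)/(k+1). Here (7−2)/(2+1) = 5/3 = 5/3.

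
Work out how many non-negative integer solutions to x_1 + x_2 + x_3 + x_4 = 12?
455

C(12+4-1, 4-1) = 455.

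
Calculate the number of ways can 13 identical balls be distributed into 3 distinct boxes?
C(13+3-1, 3-1) = C(15, 2) = 105.

Answer: 105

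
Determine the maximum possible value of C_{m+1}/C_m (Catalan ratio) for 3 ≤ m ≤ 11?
C_{m+1}/C_m = 2(2m+1)/(m+2), which increases with m. Maximum at m = 11: 2·23/13 = 46/13.

Answer: 46/13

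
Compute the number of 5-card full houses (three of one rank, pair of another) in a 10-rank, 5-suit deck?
Triple rank: 10. Triple suits: C(5,3)=10. Pair rank: 9. Pair suits: C(5,2)=10. Total: 9,000.

Answer: 9,000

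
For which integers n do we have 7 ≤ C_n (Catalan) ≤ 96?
4, 5

Solution: C_3=5; C_4=14; C_5=42; C_6=132. So valid n = 4, 5.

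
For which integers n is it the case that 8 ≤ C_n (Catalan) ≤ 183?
C_3=5; C_4=14; C_5=42; C_6=132; C_7=429. So valid n = 4, 5, 6.
Final answer: 4, 5, 6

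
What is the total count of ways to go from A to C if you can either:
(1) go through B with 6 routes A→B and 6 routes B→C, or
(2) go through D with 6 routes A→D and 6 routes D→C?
Route via B: 6×6=36. Route via D: 6×6=36. Total: 72.

Answer: 72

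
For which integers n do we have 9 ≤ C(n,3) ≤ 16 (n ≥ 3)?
C(4,3)=4; C(5,3)=10; C(6,3)=20. So valid n = 5.

Answer: 5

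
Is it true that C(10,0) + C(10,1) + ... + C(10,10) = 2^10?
True

Solution: Binomial theorem with x = y = 1: Σ C(10,i) = (1+1)^10 = 2^10 = 1,024. The statement holds.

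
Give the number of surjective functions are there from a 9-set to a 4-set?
186,480

Solution: Onto functions = 4! × S(9,4)
First compute S(9,4) via recurrence:
Using the Stirling recurrence: S(n,k) = k·S(n-1,k) + S(n-1,k-1)
S(9,4) = 4·S(8,4) + S(8,3)
         = 4·1701 + 966
         = 6804 + 966
         = 7,770
Then: 24 × 7770 = 186,480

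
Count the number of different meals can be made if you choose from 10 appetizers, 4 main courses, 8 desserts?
By the multiplication principle: 10 × 4 × 8 = 320.
Final answer: 320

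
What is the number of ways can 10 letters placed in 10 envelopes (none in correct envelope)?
1,334,961

Using D(n) = (n-1)[D(n-1) + D(n-2)]:
D(10) = (10-1) × [D(9) + D(8)]
      = 9 × [133496 + 14833]
      = 9 × 148329
      = 1,334,961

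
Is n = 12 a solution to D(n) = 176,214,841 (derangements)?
D(12) = (12-1)·[D(11) + D(10)] = 11·[14,684,570 + 1,334,961] = 176,214,841, which equals 176,214,841.

Answer: Yes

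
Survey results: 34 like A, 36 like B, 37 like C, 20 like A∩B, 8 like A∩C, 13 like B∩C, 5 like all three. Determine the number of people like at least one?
|A∪B∪C| = 34+36+37-20-8-13+5 = 71.
Final answer: 71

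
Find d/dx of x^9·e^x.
(9x^8 + x^9)e^x

Product rule: d/dx[x^9]·e^x + x^9·d/dx[e^x] = 9x^{8}e^x + x^9e^x.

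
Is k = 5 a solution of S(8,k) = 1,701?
No

Solution: S(8,5) = 5·S(7,5) + S(7,4) = 5·140 + 350 = 1,050, which does not equal 1,701.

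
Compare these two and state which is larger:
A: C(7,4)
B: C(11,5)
B

Explanation: A=C(7,4)=35, B=C(11,5)=462.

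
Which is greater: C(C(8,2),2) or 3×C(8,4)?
C(C(8,2),2)=378, 3×C(8,4)=210.

Answer: C(C(8,2),2)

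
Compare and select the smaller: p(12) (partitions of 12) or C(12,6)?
p(12)

Working:
Pentagonal recurrence p(n) = p(n−1) + p(n−2) − p(n−5) − p(n−7) + …: p(12) = p(11) + p(10) − p(7) − p(5) + p(0) = 56 + 42 − 15 − 7 + 1 = 77; C(12,6) = 924.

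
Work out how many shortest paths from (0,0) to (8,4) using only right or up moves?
495

Explanation: Choose 8 rights from 12 moves: C(12,8) = 495.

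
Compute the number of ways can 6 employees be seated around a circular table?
120
Circular arrangements: (6-1)! = 120.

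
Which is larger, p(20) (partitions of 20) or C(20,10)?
Pentagonal recurrence p(n) = p(n−1) + p(n−2) − p(n−5) − p(n−7) + …: p(20) = p(19) + p(18) − p(15) − p(13) + p(8) + p(5) = 490 + 385 − 176 − 101 + 22 + 7 = 627; C(20,10) = 184,756.
Final answer: C(20,10)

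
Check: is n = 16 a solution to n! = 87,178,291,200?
No

Reasoning: 16! = 16·15! = 16·1,307,674,368,000 = 20,922,789,888,000, which does not equal 87,178,291,200.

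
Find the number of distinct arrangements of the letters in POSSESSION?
75,600
Word has 10 letters (P=1, O=2, S=4, E=1, I=1, N=1). Arrangements: 10!/Π(k!) = 75,600.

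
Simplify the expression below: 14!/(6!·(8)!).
3,003

This is C(14,6) = 3,003.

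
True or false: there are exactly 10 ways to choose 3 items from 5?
C(5,3) = 10.

Answer: True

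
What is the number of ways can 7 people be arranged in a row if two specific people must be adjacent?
1,440

Explanation: Treat pair as unit: (7-1)! arrangements × 2 internal orders = 1,440.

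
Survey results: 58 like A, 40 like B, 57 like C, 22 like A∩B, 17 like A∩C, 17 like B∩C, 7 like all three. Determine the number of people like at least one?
106

Working:
|A∪B∪C| = 58+40+57-22-17-17+7 = 106.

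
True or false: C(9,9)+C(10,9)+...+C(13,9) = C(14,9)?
False
Hockey stick identity gives Σ = C(14,10) = 1,001; RHS C(14,9) = 2,002.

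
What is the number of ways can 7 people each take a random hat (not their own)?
1,854

Explanation: Using D(n) = (n-1)[D(n-1) + D(n-2)]:
D(7) = (7-1) × [D(6) + D(5)]
      = 6 × [265 + 44]
      = 6 × 309
      = 1,854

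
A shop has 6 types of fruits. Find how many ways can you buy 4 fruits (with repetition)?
126

Solution: Stars and bars: C(4+6-1, 4) = C(9, 4) = 126.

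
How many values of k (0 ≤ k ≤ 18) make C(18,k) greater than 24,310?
5
Row 18 is unimodal and symmetric about k=18/2. C(18,6)=18,564 ≤ 24,310; C(18,7)=31,824 > 24,310; by symmetry C(18,k) > 24,310 for k = 7..11. That's 11 - 7 + 1 = 5 values.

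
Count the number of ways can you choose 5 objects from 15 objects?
3,003

Explanation: C(15,5) = 15! / (5! × (15-5)!)
         = 15! / (5! × 10!)
         = 3,003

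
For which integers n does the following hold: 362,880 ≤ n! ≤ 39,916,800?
n! is strictly increasing; 9! = 362,880 and 11! = 39,916,800, so valid n = 9, 10, 11.
Final answer: 9, 10, 11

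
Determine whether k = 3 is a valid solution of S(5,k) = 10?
No

Working:
S(5,3) = 3·S(4,3) + S(4,2) = 3·6 + 7 = 25, which does not equal 10.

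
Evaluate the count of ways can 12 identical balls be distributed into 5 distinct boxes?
1,820

Working:
C(12+5-1, 5-1) = C(16, 4) = 1,820.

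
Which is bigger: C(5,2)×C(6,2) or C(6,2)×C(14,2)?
C(6,2)×C(14,2)

Solution: C(5,2)×C(6,2)=150, C(6,2)×C(14,2)=1,365.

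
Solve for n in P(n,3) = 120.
P(n,3) = n(n−1)(n−2) is increasing in n; n(n−1)(n−2) ≈ (n−1)^3 = 120 gives n ≈ 5.9. Check: P(4,3) = 24, P(5,3) = 60, P(6,3) = 120 ✓. So n = 6.

Answer: 6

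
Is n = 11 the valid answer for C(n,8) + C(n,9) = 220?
C(11,8) + C(11,9) = 165 + 55 = 220, which equals 220.
Final answer: Yes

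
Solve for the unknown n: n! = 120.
n! is strictly increasing. 3! = 6, 4! = 24, 5! = 120 ✓. So n = 5.
Final answer: 5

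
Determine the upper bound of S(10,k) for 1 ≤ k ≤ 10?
42,525

Explanation: Row S(10,k) for k = 1..10 (via S(n,k) = k·S(n−1,k) + S(n−1,k−1)): 1, 511, 9,330, 34,105, 42,525, 22,827, 5,880, 750, 45, 1. The row is unimodal; maximum at k = 5: 42,525.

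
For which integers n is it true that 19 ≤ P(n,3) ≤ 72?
4, 5
P(3,3)=6; P(4,3)=24; P(5,3)=60; P(6,3)=120. So valid n = 4, 5.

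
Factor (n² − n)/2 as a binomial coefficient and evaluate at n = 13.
C(n,2); C(13,2) = 78

Explanation: (n² − n)/2 = n(n−1)/2 = C(n,2). At n = 13: C(13,2) = 78.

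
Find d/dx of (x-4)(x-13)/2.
(2x - 17)/2

d/dx[(x-4)(x-13)] = (x-13) + (x-4) = 2x - 17. Dividing by 2 gives (2x - 17)/2.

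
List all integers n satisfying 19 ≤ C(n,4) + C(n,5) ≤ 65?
6, 7

Explanation: C(5,4)+C(5,5)=6; C(6,4)+C(6,5)=21; C(7,4)+C(7,5)=56; C(8,4)+C(8,5)=126. So valid n = 6, 7.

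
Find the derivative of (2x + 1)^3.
6(2x + 1)^2

Explanation: Chain rule: 3(2x+1)^{2} × 2 = 6(2x+1)^{2}.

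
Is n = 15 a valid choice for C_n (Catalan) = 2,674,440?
C_15 = C(30,15)/(15+1) = 155,117,520/16 = 9,694,845, which does not equal 2,674,440.
Final answer: No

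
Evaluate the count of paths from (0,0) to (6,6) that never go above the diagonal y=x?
132

Reasoning: Counted by the Catalan number C_6: C_6 = C(12,6)/(6+1) = 924/7 = 132.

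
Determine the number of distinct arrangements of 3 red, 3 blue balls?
20

Solution: Multinomial: 6!/(3! × 3!) = 20.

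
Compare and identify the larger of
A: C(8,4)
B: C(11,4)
B

A=C(8,4)=70, B=C(11,4)=330.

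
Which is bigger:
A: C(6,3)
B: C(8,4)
B
A=C(6,3)=20, B=C(8,4)=70.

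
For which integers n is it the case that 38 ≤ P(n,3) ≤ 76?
P(4,3)=24; P(5,3)=60; P(6,3)=120. So valid n = 5.

Answer: 5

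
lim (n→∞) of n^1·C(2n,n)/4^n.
∞

Explanation: C(2n,n) ~ 4^n/√(πn), so n^1·C(2n,n)/4^n ~ n^(1 − 1/2)/√π → ∞.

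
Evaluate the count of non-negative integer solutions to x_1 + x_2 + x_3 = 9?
C(9+3-1, 3-1) = 55.

Answer: 55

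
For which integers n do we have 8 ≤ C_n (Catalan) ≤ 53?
4, 5

Reasoning: C_3=5; C_4=14; C_5=42; C_6=132. So valid n = 4, 5.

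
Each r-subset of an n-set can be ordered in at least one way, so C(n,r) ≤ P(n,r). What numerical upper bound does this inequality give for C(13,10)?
1,037,836,800

Explanation: P(13,10) = 13·12·11·10·9·8·7·6·5·4 = 1,037,836,800, so C(13,10) ≤ 1,037,836,800. (The bound is loose by a factor of 10! = 3,628,800: C(13,10) = 1,037,836,800/3,628,800 = 286.)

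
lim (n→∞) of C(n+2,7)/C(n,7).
Both numerator and denominator grow as n^7/7! for large n, so the ratio → 1.

Answer: 1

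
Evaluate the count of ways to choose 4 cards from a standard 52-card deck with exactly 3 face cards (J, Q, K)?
12 face cards and 40 non-face cards: C(12,3) × C(40,1) = 220 × 40 = 8,800.

Answer: 8,800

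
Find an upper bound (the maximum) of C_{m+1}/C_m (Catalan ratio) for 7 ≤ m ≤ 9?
C_{m+1}/C_m = 2(2m+1)/(m+2), which increases with m. Maximum at m = 9: 2·19/11 = 38/11.

Answer: 38/11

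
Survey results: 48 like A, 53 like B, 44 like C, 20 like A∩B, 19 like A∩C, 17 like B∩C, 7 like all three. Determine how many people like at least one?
96

Working:
|A∪B∪C| = 48+53+44-20-19-17+7 = 96.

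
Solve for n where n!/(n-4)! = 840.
7

Solution: n!/(n-4)! = n×(n-1)×(n-2)×(n-3), a product of 4 consecutive integers ≈ (n−1.5)^4. 840^(1/4) + 1.5 ≈ 6.9; check n = 7: 7×6×5×4 = 840 ✓. So n = 7.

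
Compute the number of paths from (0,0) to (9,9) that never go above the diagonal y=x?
4,862

Counted by the Catalan number C_9: C_9 = C(18,9)/(9+1) = 48,620/10 = 4,862.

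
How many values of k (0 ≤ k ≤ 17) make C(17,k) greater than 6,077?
8

Explanation: Row 17 is unimodal and symmetric about k=17/2. C(17,4)=2,380 ≤ 6,077; C(17,5)=6,188 > 6,077; by symmetry C(17,k) > 6,077 for k = 5..12. That's 12 - 5 + 1 = 8 values.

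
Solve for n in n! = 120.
5

Working:
n! is strictly increasing. 3! = 6, 4! = 24, 5! = 120 ✓. So n = 5.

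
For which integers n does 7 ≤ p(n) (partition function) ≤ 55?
5, 6, 7, 8, 9, 10

Working:
Tabulating p(n) via p(n) = p(n−1) + p(n−2) − p(n−5) − p(n−7) + …: p(4)=5; p(5)=7; p(6)=11; p(7)=15; p(8)=22; p(9)=30; p(10)=42; p(11)=56. So valid n = 5, 6, 7, 8, 9, 10.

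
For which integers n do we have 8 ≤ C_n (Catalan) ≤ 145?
4, 5, 6

C_3=5; C_4=14; C_5=42; C_6=132; C_7=429. So valid n = 4, 5, 6.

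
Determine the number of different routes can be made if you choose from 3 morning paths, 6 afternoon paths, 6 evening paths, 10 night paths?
1,080

Solution: By the multiplication principle: 3 × 6 × 6 × 10 = 1,080.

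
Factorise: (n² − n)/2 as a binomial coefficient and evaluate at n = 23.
C(n,2); C(23,2) = 253
(n² − n)/2 = n(n−1)/2 = C(n,2). At n = 23: C(23,2) = 253.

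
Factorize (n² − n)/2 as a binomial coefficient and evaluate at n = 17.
C(n,2); C(17,2) = 136
(n² − n)/2 = n(n−1)/2 = C(n,2). At n = 17: C(17,2) = 136.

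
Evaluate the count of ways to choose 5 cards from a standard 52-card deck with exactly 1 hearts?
1,069,263

Working:
13 hearts and 39 non-hearts: C(13,1) × C(39,4) = 13 × 82251 = 1,069,263.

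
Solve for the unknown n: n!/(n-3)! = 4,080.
17

Working:
n!/(n-3)! = n×(n-1)×(n-2), a product of 3 consecutive integers ≈ (n−1)^3. 4,080^(1/3) + 1 ≈ 17.0; check n = 17: 17×16×15 = 4,080 ✓. So n = 17.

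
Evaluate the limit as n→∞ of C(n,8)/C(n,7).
∞

Solution: C(n,8)/C(n,7) = (n-7)/8 → ∞ as n → ∞.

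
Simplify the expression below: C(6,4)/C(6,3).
3/4
C(n,k+1)/C(n,k) = (n−k)/(k+1). Here (6−3)/(3+1) = 3/4 = 3/4.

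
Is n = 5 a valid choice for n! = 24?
5! = 5·4! = 5·24 = 120, which does not equal 24.

Answer: No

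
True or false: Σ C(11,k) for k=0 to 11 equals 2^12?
False

Explanation: Binomial theorem: Σ C(11,k) = (1+1)^11 = 2^11 = 2,048; RHS 2^12 = 4,096.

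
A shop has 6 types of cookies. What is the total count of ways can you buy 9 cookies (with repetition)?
2,002

Stars and bars: C(9+6-1, 9) = C(14, 9) = 2,002.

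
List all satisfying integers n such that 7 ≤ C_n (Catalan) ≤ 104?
4, 5

Working:
C_3=5; C_4=14; C_5=42; C_6=132. So valid n = 4, 5.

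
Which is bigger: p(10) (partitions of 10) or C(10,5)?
C(10,5)

Solution: Pentagonal recurrence p(n) = p(n−1) + p(n−2) − p(n−5) − p(n−7) + …: p(10) = p(9) + p(8) − p(5) − p(3) = 30 + 22 − 7 − 3 = 42; C(10,5) = 252.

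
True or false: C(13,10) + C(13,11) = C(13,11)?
False

Pascal's identity gives C(14,11) = 364, whereas C(13,11) = 78.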